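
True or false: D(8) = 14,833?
True

Reasoning: Derangements of 8 elements: D(8) = (8-1)·[D(7) + D(6)] = 7·[1,854 + 265] = 14,833.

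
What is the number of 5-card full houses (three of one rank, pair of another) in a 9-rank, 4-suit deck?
1,728

Solution: Triple rank: 9. Triple suits: C(4,3)=4. Pair rank: 8. Pair suits: C(4,2)=6. Total: 1,728.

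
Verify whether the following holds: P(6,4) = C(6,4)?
False

P(6,4) = 360 but C(6,4) = 15; they differ by a factor of 4! = 24, so the statement does not hold.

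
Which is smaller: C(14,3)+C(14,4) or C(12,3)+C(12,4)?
C(12,3)+C(12,4)

Solution: First=1,365, Second=715.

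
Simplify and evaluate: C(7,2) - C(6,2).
C(7,2) - C(6,2) = C(6,1) = 6.

Answer: 6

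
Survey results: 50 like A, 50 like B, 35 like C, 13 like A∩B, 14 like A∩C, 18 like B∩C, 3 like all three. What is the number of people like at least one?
93

Solution: |A∪B∪C| = 50+50+35-13-14-18+3 = 93.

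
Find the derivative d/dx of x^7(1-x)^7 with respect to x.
7x^6(1-x)^7 - 7x^7(1-x)^6
Product rule: 7x^{6}(1-x)^{7} + x^7·(-7)(1-x)^{6}.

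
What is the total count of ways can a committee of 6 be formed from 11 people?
462

C(11,6) = 11! / (6! × (11-6)!)
         = 11! / (6! × 5!)
         = 462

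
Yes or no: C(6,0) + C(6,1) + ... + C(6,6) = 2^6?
Yes

Reasoning: Binomial theorem with x = y = 1: Σ C(6,i) = (1+1)^6 = 2^6 = 64. The statement holds.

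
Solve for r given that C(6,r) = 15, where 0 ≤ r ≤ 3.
C(6,r) is increasing for 0 ≤ r ≤ 3. Stepping up (C(6,r+1) = C(6,r)·(6−r)/(r+1)): C(6,1) = 6, C(6,2) = 15 ✓. So r = 2.
Final answer: 2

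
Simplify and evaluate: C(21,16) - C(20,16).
15,504

Solution: C(21,16) - C(20,16) = C(20,15) = 15,504.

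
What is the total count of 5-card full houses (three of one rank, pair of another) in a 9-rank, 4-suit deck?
Triple rank: 9. Triple suits: C(4,3)=4. Pair rank: 8. Pair suits: C(4,2)=6. Total: 1,728.
Final answer: 1,728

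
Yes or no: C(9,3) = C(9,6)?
Yes

Explanation: Symmetry C(n,k) = C(n,n-k): C(9,3) = 84 and C(9,6) = 84. Both sides agree, so the statement holds.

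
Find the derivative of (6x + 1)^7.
42(6x + 1)^6

Explanation: Chain rule: 7(6x+1)^{6} × 6 = 42(6x+1)^{6}.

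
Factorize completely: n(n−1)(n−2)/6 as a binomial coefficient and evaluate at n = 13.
C(n,3); C(13,3) = 286

Working:
n(n−1)(n−2)/6 = n!/(3!(n−3)!) = C(n,3). At n = 13: C(13,3) = 286.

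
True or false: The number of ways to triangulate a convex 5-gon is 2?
False

Triangulations of a convex 5-gon are counted by the Catalan number C_3: C_3 = C(6,3)/(3+1) = 20/4 = 5.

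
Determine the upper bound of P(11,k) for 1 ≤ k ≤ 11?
39,916,800

P(11,k) increases in k, so maximum at k = 11: 11! = 39,916,800.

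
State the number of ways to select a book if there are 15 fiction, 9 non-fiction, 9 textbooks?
33

Reasoning: By the addition principle: 15 + 9 + 9 = 33.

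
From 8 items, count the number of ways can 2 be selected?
28

Solution: C(8,2) = 8! / (2! × (8-2)!)
         = 8! / (2! × 6!)
         = 28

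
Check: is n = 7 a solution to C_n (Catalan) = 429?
Yes

Working:
C_7 = C(14,7)/(7+1) = 3,432/8 = 429, which equals 429.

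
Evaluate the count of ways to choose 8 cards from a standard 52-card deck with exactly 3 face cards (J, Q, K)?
144,761,760
12 face cards and 40 non-face cards: C(12,3) × C(40,5) = 220 × 658,008 = 144,761,760.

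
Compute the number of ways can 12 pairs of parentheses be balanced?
208,012

Using the Catalan number formula: C_n = C(2n, n) / (n+1)
C_12 = C(24, 12) / (12+1)
     = 2704156 / 13
     = 208,012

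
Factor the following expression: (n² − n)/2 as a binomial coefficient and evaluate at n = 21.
C(n,2); C(21,2) = 210
(n² − n)/2 = n(n−1)/2 = C(n,2). At n = 21: C(21,2) = 210.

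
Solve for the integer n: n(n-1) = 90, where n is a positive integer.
10

n² − n − 90 = 0, so n = (1 ± √(1 + 4·90))/2 = (1 ± √361)/2 = (1 ± 19)/2, i.e. n = 10 or n = -9. Taking the positive root, n = 10 (check: 10×9 = 90).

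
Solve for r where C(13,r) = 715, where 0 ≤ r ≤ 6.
C(13,r) is increasing for 0 ≤ r ≤ 6. Stepping up (C(13,r+1) = C(13,r)·(13−r)/(r+1)): C(13,1) = 13, C(13,2) = 78, C(13,3) = 286, C(13,4) = 715 ✓. So r = 4.

Answer: 4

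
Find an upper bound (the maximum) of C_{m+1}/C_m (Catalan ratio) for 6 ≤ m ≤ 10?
7/2

Reasoning: C_{m+1}/C_m = 2(2m+1)/(m+2), which increases with m. Maximum at m = 10: 2·21/12 = 7/2.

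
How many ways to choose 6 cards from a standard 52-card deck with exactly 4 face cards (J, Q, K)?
386,100

Explanation: 12 face cards and 40 non-face cards: C(12,4) × C(40,2) = 495 × 780 = 386,100.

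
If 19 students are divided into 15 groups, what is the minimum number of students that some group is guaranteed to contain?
2

Explanation: Pigeonhole: ⌈19/15⌉ = 2.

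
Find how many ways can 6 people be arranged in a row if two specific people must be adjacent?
Treat pair as unit: (6-1)! arrangements × 2 internal orders = 240.

Answer: 240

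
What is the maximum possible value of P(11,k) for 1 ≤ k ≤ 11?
39,916,800

P(11,k) increases in k, so maximum at k = 11: 11! = 39,916,800.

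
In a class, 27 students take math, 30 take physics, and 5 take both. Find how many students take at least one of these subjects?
|A∪B| = |A|+|B|-|A∩B| = 27+30-5 = 52.
Final answer: 52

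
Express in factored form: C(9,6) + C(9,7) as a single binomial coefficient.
C(10,7)

Explanation: By Pascal's identity: C(9,6) + C(9,7) = C(10,7) = 120.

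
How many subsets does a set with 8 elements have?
Each element can be included or excluded: 2^8 = 256.
Final answer: 256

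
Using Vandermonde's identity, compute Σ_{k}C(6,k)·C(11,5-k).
6,188
= C(6+11,5) = C(17,5) = 6,188.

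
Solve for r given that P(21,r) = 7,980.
3

P(21,r) = 21·20·…·(21−r+1), a product of r factors. Multiplying down from 21: 21 = 21; 21·20 = 420; 21·20·19 = 7,980 ✓ (3 factors). So r = 3.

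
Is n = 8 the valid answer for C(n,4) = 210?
No

Solution: C(8,4) = 8·7·6·5/4! = 1,680/24 = 70, which does not equal 210.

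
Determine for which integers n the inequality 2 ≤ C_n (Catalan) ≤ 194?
2, 3, 4, 5, 6
C_1=1; C_2=2; C_3=5; C_4=14; C_5=42; C_6=132; C_7=429. So valid n = 2, 3, 4, 5, 6.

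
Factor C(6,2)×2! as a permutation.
C(6,2)×2! = [6!/(2!(4)!)]×2! = 6!/(4)! = P(6,2) = 30.

Answer: P(6,2)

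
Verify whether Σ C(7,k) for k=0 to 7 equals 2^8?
False

Binomial theorem: Σ C(7,k) = (1+1)^7 = 2^7 = 128; RHS 2^8 = 256.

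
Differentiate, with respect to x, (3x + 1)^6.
18(3x + 1)^5

Chain rule: 6(3x+1)^{5} × 3 = 18(3x+1)^{5}.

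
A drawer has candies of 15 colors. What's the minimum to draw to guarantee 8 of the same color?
106

Working:
Worst case: 7 of each = 105. One more: 106.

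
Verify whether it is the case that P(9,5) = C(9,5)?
P(9,5) = 15,120 but C(9,5) = 126; they differ by a factor of 5! = 120, so the statement does not hold.
Final answer: False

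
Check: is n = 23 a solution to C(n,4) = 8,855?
Yes

Working:
C(23,4) = 23·22·21·20/4! = 212,520/24 = 8,855, which equals 8,855.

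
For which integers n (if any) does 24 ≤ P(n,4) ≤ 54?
4

Solution: P(3,4)=0; P(4,4)=24; P(5,4)=120. So valid n = 4.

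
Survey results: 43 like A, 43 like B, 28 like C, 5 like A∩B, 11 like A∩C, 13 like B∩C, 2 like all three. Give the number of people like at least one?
87

Explanation: |A∪B∪C| = 43+43+28-5-11-13+2 = 87.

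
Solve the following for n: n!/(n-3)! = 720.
10

n!/(n-3)! = n×(n-1)×(n-2), a product of 3 consecutive integers ≈ (n−1)^3. 720^(1/3) + 1 ≈ 10.0; check n = 10: 10×9×8 = 720 ✓. So n = 10.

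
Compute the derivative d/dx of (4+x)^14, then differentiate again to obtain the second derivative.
First derivative: 14(4+x)^{13}. Second derivative: 14·13·(4+x)^{12} = 182(4+x)^{12}.

Answer: 182(4+x)^12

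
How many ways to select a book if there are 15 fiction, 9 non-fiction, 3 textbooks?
27

Explanation: By the addition principle: 15 + 9 + 3 = 27.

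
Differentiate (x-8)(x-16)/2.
(2x - 24)/2

d/dx[(x-8)(x-16)] = (x-16) + (x-8) = 2x - 24. Dividing by 2 gives (2x - 24)/2.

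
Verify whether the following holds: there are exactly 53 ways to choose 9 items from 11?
False
C(11,9) = 55 ≠ 53.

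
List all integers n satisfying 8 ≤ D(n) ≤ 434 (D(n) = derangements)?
Using D(n) = (n−1)[D(n−1) + D(n−2)] with D(1)=0, D(2)=1: D(3)=2; D(4)=9; D(5)=44; D(6)=265; D(7)=1,854. So valid n = 4, 5, 6.

Answer: 4, 5, 6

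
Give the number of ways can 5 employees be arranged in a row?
120

Explanation: Arrangements of 5 distinct objects: 5! = 120.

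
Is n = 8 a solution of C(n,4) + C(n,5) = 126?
Yes

Explanation: C(8,4) + C(8,5) = 70 + 56 = 126, which equals 126.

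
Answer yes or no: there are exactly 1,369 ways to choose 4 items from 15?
No
C(15,4) = 1,365 ≠ 1369.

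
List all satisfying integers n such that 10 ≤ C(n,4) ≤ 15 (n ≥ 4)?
6

Reasoning: C(5,4)=5; C(6,4)=15; C(7,4)=35. So valid n = 6.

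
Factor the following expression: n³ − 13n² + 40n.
n(n − 5)(n − 8)

Solution: n³ − 13n² + 40n = n(n² − 13n + 40) = n(n − 5)(n − 8).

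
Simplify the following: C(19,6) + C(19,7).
77,520

Working:
By Pascal's identity: C(20,7) = 77,520.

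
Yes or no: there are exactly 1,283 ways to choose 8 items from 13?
No
C(13,8) = 1,287 ≠ 1283.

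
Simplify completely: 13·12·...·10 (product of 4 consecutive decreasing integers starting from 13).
17,160

Working:
This is P(13,4) = 13!/(9)! = 17,160.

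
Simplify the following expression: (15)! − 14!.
1,220,496,076,800

Explanation: (15)! − 14! = (15)·14! − 14! = (15−1)·14! = 14·14! = 1,220,496,076,800.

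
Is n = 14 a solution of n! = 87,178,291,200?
14! = 14·13! = 14·6,227,020,800 = 87,178,291,200, which equals 87,178,291,200.
Final answer: Yes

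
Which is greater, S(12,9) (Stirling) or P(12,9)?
S(12,9) = 9·S(11,9) + S(11,8) = 9·1,155 + 11,880 = 22,275; P(12,9) = 79,833,600.

Answer: P(12,9)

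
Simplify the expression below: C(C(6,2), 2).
105

Working:
C(6,2) = 15, then C(15, 2) = 105.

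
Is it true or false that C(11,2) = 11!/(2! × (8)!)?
False

Solution: The correct denominator is 2!×9!, giving C(11,2) = 55; the stated RHS is 11!/(2!×8!) = 495 ≠ 55, so the statement does not hold.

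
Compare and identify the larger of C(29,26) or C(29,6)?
C(29,6)
C(29,26)=3,654, C(29,6)=475,020.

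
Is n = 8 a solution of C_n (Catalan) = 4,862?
No

Explanation: C_8 = C(16,8)/(8+1) = 12,870/9 = 1,430, which does not equal 4,862.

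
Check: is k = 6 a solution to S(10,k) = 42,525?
No

Solution: S(10,6) = 6·S(9,6) + S(9,5) = 6·2,646 + 6,951 = 22,827, which does not equal 42,525.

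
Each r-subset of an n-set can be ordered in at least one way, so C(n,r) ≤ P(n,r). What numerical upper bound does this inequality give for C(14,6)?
2,162,160

Working:
P(14,6) = 14·13·12·11·10·9 = 2,162,160, so C(14,6) ≤ 2,162,160. (The bound is loose by a factor of 6! = 720: C(14,6) = 2,162,160/720 = 3,003.)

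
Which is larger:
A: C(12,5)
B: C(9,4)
A

Explanation: A=C(12,5)=792, B=C(9,4)=126.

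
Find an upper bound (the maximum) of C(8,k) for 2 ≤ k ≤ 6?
C(8,k) is maximised at the centre of the row: C(8,4) = 70.

Answer: 70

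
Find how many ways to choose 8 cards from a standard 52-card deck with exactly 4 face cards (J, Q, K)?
45,238,050

12 face cards and 40 non-face cards: C(12,4) × C(40,4) = 495 × 91,390 = 45,238,050.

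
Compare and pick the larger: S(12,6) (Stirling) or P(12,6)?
S(12,6)
S(12,6) = 6·S(11,6) + S(11,5) = 6·179,487 + 246,730 = 1,323,652; P(12,6) = 665,280.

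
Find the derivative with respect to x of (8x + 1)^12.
Chain rule: 12(8x+1)^{11} × 8 = 96(8x+1)^{11}.

Answer: 96(8x + 1)^11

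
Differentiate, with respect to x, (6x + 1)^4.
24(6x + 1)^3

Explanation: Chain rule: 4(6x+1)^{3} × 6 = 24(6x+1)^{3}.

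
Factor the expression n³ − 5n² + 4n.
n(n − 1)(n − 4)

Reasoning: n³ − 5n² + 4n = n(n² − 5n + 4) = n(n − 1)(n − 4).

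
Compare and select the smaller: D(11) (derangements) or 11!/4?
D(11) = (11-1)·[D(10) + D(9)] = 10·[1,334,961 + 133,496] = 14,684,570; 11!/4 = 39,916,800/4 = 9,979,200.

Answer: 11!/4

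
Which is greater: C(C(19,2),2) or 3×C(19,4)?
C(C(19,2),2)

Explanation: C(C(19,2),2)=14,535, 3×C(19,4)=11,628.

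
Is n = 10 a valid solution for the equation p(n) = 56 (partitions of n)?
No

Explanation: Pentagonal recurrence p(n) = p(n−1) + p(n−2) − p(n−5) − p(n−7) + …: p(10) = p(9) + p(8) − p(5) − p(3) = 30 + 22 − 7 − 3 = 42, which does not equal 56.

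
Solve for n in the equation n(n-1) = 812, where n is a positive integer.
n² − n − 812 = 0, so n = (1 ± √(1 + 4·812))/2 = (1 ± √3,249)/2 = (1 ± 57)/2, i.e. n = 29 or n = -28. Taking the positive root, n = 29 (check: 29×28 = 812).
Final answer: 29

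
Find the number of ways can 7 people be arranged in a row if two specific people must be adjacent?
1,440

Solution: Treat pair as unit: (7-1)! arrangements × 2 internal orders = 1,440.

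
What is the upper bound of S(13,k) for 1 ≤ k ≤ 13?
9,321,312

Reasoning: Row S(13,k) for k = 1..13 (via S(n,k) = k·S(n−1,k) + S(n−1,k−1)): 1, 4,095, 261,625, 2,532,530, 7,508,501, 9,321,312, 5,715,424, 1,899,612, 359,502, 39,325, 2,431, 78, 1. The row is unimodal; maximum at k = 6: 9,321,312.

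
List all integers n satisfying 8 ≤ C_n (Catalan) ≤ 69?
4, 5

Explanation: C_3=5; C_4=14; C_5=42; C_6=132. So valid n = 4, 5.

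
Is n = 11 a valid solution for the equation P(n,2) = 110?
P(11,2) = 11·10 = 110, which equals 110.

Answer: Yes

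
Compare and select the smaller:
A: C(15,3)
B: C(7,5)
B

A=C(15,3)=455, B=C(7,5)=21.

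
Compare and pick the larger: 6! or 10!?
10!

Solution: 6!=720, 10!=3,628,800. 10! > 6!.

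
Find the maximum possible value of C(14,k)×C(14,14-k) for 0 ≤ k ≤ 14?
C(14,k)·C(14,14-k) = C(14,k)², maximised at the centre k = 7: C(14,7)² = 11,778,624.
Final answer: 11,778,624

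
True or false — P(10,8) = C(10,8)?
False

Explanation: P(10,8) = 1,814,400 but C(10,8) = 45; they differ by a factor of 8! = 40320, so the statement does not hold.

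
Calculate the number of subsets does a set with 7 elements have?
Each element can be included or excluded: 2^7 = 128.
Final answer: 128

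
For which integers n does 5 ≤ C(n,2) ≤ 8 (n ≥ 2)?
C(3,2)=3; C(4,2)=6; C(5,2)=10. So valid n = 4.

Answer: 4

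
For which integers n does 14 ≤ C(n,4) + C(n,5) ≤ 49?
6
C(5,4)+C(5,5)=6; C(6,4)+C(6,5)=21; C(7,4)+C(7,5)=56. So valid n = 6.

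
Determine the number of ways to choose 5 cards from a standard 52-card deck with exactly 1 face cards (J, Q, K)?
1,096,680

Explanation: 12 face cards and 40 non-face cards: C(12,1) × C(40,4) = 12 × 91,390 = 1,096,680.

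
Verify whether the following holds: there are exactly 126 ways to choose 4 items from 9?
True

C(9,4) = 126.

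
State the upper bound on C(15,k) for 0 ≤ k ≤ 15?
6,435

Reasoning: Maximum at k = 7 or k = 8: C(15,7) = 6,435.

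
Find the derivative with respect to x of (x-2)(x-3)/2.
(2x - 5)/2

Reasoning: d/dx[(x-2)(x-3)] = (x-3) + (x-2) = 2x - 5. Dividing by 2 gives (2x - 5)/2.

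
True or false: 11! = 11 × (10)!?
By definition n! = n × (n-1)!, so 11! = 11 × 10!.
Final answer: True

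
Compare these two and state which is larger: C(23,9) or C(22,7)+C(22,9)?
C(23,9)

Working:
C(23,9)=817,190; C(22,7)+C(22,9)=170,544+497,420=667,964.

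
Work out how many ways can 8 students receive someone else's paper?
Using D(n) = (n-1)[D(n-1) + D(n-2)]:
D(8) = (8-1) × [D(7) + D(6)]
      = 7 × [1854 + 265]
      = 7 × 2119
      = 14,833

Answer: 14,833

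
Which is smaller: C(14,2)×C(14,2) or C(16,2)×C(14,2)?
C(14,2)×C(14,2)

Reasoning: C(14,2)×C(14,2)=8,281, C(16,2)×C(14,2)=10,920.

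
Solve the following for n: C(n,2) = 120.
C(n,2) = n(n−1)/2! is increasing in n, and n(n−1) = 2!·120 = 240 ≈ (n−0.5)^2 gives n ≈ 16.0. Check: C(14,2) = 91, C(15,2) = 105, C(16,2) = 120 ✓. So n = 16.

Answer: 16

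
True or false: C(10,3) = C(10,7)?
True

Solution: C(10,3) = C(10,10-3) by the symmetry property; both equal 120.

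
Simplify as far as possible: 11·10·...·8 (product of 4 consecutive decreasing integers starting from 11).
7,920

Working:
This is P(11,4) = 11!/(7)! = 7,920.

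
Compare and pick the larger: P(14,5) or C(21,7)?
P(14,5)

Working:
P(14,5)=240,240, C(21,7)=116,280.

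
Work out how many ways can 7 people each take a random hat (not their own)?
1,854

Using D(n) = (n-1)[D(n-1) + D(n-2)]:
D(7) = (7-1) × [D(6) + D(5)]
      = 6 × [265 + 44]
      = 6 × 309
      = 1,854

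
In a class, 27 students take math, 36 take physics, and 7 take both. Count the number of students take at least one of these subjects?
|A∪B| = |A|+|B|-|A∩B| = 27+36-7 = 56.

Answer: 56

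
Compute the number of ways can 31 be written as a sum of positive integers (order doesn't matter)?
Pentagonal recurrence p(n) = p(n−1) + p(n−2) − p(n−5) − p(n−7) + …: p(31) = p(30) + p(29) − p(26) − p(24) + p(19) + p(16) − p(9) − p(5) = 5,604 + 4,565 − 2,436 − 1,575 + 490 + 231 − 30 − 7 = 6,842.
Final answer: 6,842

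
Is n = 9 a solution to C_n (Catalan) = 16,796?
No

Reasoning: C_9 = C(18,9)/(9+1) = 48,620/10 = 4,862, which does not equal 16,796.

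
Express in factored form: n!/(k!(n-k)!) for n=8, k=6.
This is the binomial coefficient C(8,6) = 28.

Answer: C(8,6) = 28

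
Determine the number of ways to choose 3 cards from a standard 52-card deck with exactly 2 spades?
13 spades and 39 non-spades: C(13,2) × C(39,1) = 78 × 39 = 3,042.
Final answer: 3,042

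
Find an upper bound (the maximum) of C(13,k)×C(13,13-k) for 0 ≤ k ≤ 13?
C(13,k)·C(13,13-k) = C(13,k)², maximised at the centre k = 6: C(13,6)² = 2,944,656.

Answer: 2,944,656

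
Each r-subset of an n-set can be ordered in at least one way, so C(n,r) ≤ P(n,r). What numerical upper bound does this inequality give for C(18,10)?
158,789,030,400

Reasoning: P(18,10) = 18·17·16·15·14·13·12·11·10·9 = 158,789,030,400, so C(18,10) ≤ 158,789,030,400. (The bound is loose by a factor of 10! = 3,628,800: C(18,10) = 158,789,030,400/3,628,800 = 43,758.)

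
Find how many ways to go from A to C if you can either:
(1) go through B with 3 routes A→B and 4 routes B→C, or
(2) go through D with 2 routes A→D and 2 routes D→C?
Route via B: 3×4=12. Route via D: 2×2=4. Total: 16.
Final answer: 16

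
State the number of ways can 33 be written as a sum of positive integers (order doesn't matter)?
10,143

Working:
Pentagonal recurrence p(n) = p(n−1) + p(n−2) − p(n−5) − p(n−7) + …: p(33) = p(32) + p(31) − p(28) − p(26) + p(21) + p(18) − p(11) − p(7) = 8,349 + 6,842 − 3,718 − 2,436 + 792 + 385 − 56 − 15 = 10,143.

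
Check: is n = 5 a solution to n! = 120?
Yes

Solution: 5! = 5·4! = 5·24 = 120, which equals 120.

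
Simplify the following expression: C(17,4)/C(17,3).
7/2

Solution: C(n,k+1)/C(n,k) = (n−k)/(k+1). Here (17−3)/(3+1) = 14/4 = 7/2.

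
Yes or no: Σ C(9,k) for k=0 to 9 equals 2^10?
No

Working:
Binomial theorem: Σ C(9,k) = (1+1)^9 = 2^9 = 512; RHS 2^10 = 1,024.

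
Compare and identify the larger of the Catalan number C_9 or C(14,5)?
C_9

Explanation: C_9 = C(18,9)/(9+1) = 48,620/10 = 4,862; C(14,5) = 2,002.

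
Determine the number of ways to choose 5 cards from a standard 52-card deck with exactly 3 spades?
211,926

Working:
13 spades and 39 non-spades: C(13,3) × C(39,2) = 286 × 741 = 211,926.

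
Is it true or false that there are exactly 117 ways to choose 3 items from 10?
False

Reasoning: C(10,3) = 120 ≠ 117.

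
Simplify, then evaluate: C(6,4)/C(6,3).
3/4
C(n,k+1)/C(n,k) = (n−k)/(k+1). Here (6−3)/(3+1) = 3/4 = 3/4.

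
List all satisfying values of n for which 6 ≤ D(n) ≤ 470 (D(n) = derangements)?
4, 5, 6

Reasoning: Using D(n) = (n−1)[D(n−1) + D(n−2)] with D(1)=0, D(2)=1: D(3)=2; D(4)=9; D(5)=44; D(6)=265; D(7)=1,854. So valid n = 4, 5, 6.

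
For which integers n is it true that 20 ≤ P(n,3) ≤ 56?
4

Solution: P(3,3)=6; P(4,3)=24; P(5,3)=60. So valid n = 4.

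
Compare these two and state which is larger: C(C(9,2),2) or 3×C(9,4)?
C(C(9,2),2)

Solution: C(C(9,2),2)=630, 3×C(9,4)=378.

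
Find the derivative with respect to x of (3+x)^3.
3(3+x)^2

Using the power rule: d/dx (3+x)^3 = 3(3+x)^{2}.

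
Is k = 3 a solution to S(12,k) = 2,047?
No

Explanation: S(12,3) = 3·S(11,3) + S(11,2) = 3·28,501 + 1,023 = 86,526, which does not equal 2,047.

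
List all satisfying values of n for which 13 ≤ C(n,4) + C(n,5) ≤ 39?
6

C(5,4)+C(5,5)=6; C(6,4)+C(6,5)=21; C(7,4)+C(7,5)=56. So valid n = 6.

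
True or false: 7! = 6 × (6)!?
False

Solution: 7! = 7 × 6! = 5,040, but 6 × 6! = 4,320.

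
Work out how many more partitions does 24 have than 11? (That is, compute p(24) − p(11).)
1,519

Working:
Pentagonal recurrence p(n) = p(n−1) + p(n−2) − p(n−5) − p(n−7) + …: p(24) = p(23) + p(22) − p(19) − p(17) + p(12) + p(9) − p(2) = 1,255 + 1,002 − 490 − 297 + 77 + 30 − 2 = 1,575.
p(11) = p(10) + p(9) − p(6) − p(4) = 42 + 30 − 11 − 5 = 56.
Difference = 1,575 − 56 = 1,519.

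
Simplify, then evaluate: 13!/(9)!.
This equals 13×12×...×10 = 17,160.

Answer: 17,160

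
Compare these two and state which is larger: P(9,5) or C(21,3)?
P(9,5)

P(9,5)=15,120, C(21,3)=1,330.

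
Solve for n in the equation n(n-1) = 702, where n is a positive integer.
27

Explanation: n² − n − 702 = 0, so n = (1 ± √(1 + 4·702))/2 = (1 ± √2,809)/2 = (1 ± 53)/2, i.e. n = 27 or n = -26. Taking the positive root, n = 27 (check: 27×26 = 702).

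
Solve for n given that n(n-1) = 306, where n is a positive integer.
18

Reasoning: n² − n − 306 = 0, so n = (1 ± √(1 + 4·306))/2 = (1 ± √1,225)/2 = (1 ± 35)/2, i.e. n = 18 or n = -17. Taking the positive root, n = 18 (check: 18×17 = 306).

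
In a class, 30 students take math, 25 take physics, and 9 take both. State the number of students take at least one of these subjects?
46

Working:
|A∪B| = |A|+|B|-|A∩B| = 30+25-9 = 46.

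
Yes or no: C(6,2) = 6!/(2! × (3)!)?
No

Solution: The correct denominator is 2!×4!, giving C(6,2) = 15; the stated RHS is 6!/(2!×3!) = 60 ≠ 15, so the statement does not hold.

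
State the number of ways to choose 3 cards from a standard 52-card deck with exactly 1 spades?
9,633

Reasoning: 13 spades and 39 non-spades: C(13,1) × C(39,2) = 13 × 741 = 9,633.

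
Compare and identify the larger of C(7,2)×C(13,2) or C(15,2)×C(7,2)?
C(15,2)×C(7,2)

Solution: C(7,2)×C(13,2)=1,638, C(15,2)×C(7,2)=2,205.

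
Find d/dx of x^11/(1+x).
(11x^10(1+x) - x^11)/(1+x)²
Quotient rule: [11x^{10}(1+x) - x^11]/(1+x)².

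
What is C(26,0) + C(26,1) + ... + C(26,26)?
67,108,864

Reasoning: Sum of binomial coefficients = 2^26 = 67,108,864.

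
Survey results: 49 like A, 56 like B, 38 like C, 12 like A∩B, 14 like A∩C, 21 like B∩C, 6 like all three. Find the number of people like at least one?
102

Working:
|A∪B∪C| = 49+56+38-12-14-21+6 = 102.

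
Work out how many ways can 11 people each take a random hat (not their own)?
14,684,570
Using D(n) = (n-1)[D(n-1) + D(n-2)]:
D(11) = (11-1) × [D(10) + D(9)]
      = 10 × [1334961 + 133496]
      = 10 × 1468457
      = 14,684,570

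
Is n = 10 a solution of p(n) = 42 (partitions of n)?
Yes

Explanation: Pentagonal recurrence p(n) = p(n−1) + p(n−2) − p(n−5) − p(n−7) + …: p(10) = p(9) + p(8) − p(5) − p(3) = 30 + 22 − 7 − 3 = 42, which equals 42.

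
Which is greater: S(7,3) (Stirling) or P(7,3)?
S(7,3)
S(7,3) = 3·S(6,3) + S(6,2) = 3·90 + 31 = 301; P(7,3) = 210.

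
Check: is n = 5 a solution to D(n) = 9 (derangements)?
D(5) = (5-1)·[D(4) + D(3)] = 4·[9 + 2] = 44, which does not equal 9.

Answer: No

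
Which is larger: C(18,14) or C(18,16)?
C(18,14)=3,060, C(18,16)=153.

Answer: C(18,14)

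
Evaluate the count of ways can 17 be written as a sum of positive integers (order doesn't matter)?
297

Reasoning: Pentagonal recurrence p(n) = p(n−1) + p(n−2) − p(n−5) − p(n−7) + …: p(17) = p(16) + p(15) − p(12) − p(10) + p(5) + p(2) = 231 + 176 − 77 − 42 + 7 + 2 = 297.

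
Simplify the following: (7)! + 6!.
5,760

Working:
(7)! + 6! = (7)·6! + 6! = (7+1)·6! = 8·6! = 5,760.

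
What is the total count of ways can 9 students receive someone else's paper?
133,496

Explanation: Using D(n) = (n-1)[D(n-1) + D(n-2)]:
D(9) = (9-1) × [D(8) + D(7)]
      = 8 × [14833 + 1854]
      = 8 × 16687
      = 133,496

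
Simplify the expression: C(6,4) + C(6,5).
21

Solution: By Pascal's identity: C(7,5) = 21.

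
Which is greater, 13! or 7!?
13!

Solution: 13!=6,227,020,800, 7!=5,040. 13! > 7!.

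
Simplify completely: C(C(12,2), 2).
C(12,2) = 66, then C(66, 2) = 2,145.
Final answer: 2,145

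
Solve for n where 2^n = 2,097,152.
21

Solution: 2,097,152 = 1,024 × 1,024 × 2 = 2^10 × 2^10 × 2^1 = 2^21, so n = 21.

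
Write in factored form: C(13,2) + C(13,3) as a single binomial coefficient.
C(14,3)

Reasoning: By Pascal's identity: C(13,2) + C(13,3) = C(14,3) = 364.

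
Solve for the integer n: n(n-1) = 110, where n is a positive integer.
11
n² − n − 110 = 0, so n = (1 ± √(1 + 4·110))/2 = (1 ± √441)/2 = (1 ± 21)/2, i.e. n = 11 or n = -10. Taking the positive root, n = 11 (check: 11×10 = 110).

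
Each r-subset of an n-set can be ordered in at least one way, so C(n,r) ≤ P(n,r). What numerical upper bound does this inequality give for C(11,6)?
332,640
P(11,6) = 11·10·9·8·7·6 = 332,640, so C(11,6) ≤ 332,640. (The bound is loose by a factor of 6! = 720: C(11,6) = 332,640/720 = 462.)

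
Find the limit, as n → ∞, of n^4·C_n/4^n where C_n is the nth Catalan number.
∞

C_n ~ 4^n/(n^(3/2)√π), so n^4·C_n/4^n ~ n^(4 − 3/2)/√π → ∞.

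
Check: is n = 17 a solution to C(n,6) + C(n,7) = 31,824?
C(17,6) + C(17,7) = 12,376 + 19,448 = 31,824, which equals 31,824.

Answer: Yes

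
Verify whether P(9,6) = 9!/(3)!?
True
Permutation formula P(n,k) = n!/(n-k)!: 9!/3! = 362,880/6 = 60,480 = P(9,6). The statement holds.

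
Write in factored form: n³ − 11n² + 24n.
n(n − 3)(n − 8)

n³ − 11n² + 24n = n(n² − 11n + 24) = n(n − 3)(n − 8).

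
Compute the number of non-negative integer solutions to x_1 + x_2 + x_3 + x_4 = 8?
C(8+4-1, 4-1) = 165.
Final answer: 165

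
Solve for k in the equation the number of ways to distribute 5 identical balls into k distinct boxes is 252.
Stars and bars: the count is C(5+k−1, k−1), increasing in k. k=4: C(8,3) = 56, k=5: C(9,4) = 126, k=6: C(10,5) = 252 ✓. So k = 6.

Answer: 6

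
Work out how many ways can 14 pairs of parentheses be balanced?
2,674,440

Reasoning: Using the Catalan number formula: C_n = C(2n, n) / (n+1)
C_14 = C(28, 14) / (14+1)
     = 40116600 / 15
     = 2,674,440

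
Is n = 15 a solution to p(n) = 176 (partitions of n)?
Pentagonal recurrence p(n) = p(n−1) + p(n−2) − p(n−5) − p(n−7) + …: p(15) = p(14) + p(13) − p(10) − p(8) + p(3) + p(0) = 135 + 101 − 42 − 22 + 3 + 1 = 176, which equals 176.
Final answer: Yes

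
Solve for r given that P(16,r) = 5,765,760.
6

Explanation: P(16,r) = 16·15·…·(16−r+1), a product of r factors. Multiplying down from 16: 16 = 16; 16·15 = 240; 16·15·14 = 3,360; 16·15·14·13 = 43,680; 16·15·14·13·12 = 524,160; 16·15·14·13·12·11 = 5,765,760 ✓ (6 factors). So r = 6.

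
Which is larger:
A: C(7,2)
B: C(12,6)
B

Explanation: A=C(7,2)=21, B=C(12,6)=924.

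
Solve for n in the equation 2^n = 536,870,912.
29

Working:
536,870,912 = 1,024 × 1,024 × 512 = 2^10 × 2^10 × 2^9 = 2^29, so n = 29.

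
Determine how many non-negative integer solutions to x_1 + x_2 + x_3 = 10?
66

Solution: C(10+3-1, 3-1) = 66.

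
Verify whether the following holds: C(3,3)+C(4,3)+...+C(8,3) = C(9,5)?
True
Hockey stick identity gives Σ = C(9,4) = 126; RHS C(9,5) = 126.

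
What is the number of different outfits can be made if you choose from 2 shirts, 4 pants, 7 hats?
56

Reasoning: By the multiplication principle: 2 × 4 × 7 = 56.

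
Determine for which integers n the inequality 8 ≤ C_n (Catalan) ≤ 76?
4, 5
C_3=5; C_4=14; C_5=42; C_6=132. So valid n = 4, 5.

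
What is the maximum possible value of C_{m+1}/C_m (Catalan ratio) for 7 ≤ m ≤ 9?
38/11

Reasoning: C_{m+1}/C_m = 2(2m+1)/(m+2), which increases with m. Maximum at m = 9: 2·19/11 = 38/11.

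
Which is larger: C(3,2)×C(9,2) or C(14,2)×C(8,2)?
C(14,2)×C(8,2)

Reasoning: C(3,2)×C(9,2)=108, C(14,2)×C(8,2)=2,548.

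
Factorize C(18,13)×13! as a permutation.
P(18,13)

Working:
C(18,13)×13! = [18!/(13!(5)!)]×13! = 18!/(5)! = P(18,13) = 53,353,114,214,400.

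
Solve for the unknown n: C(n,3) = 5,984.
34
C(n,3) = n(n−1)(n−2)/3! is increasing in n, and n(n−1)(n−2) = 3!·5,984 = 35,904 ≈ (n−1)^3 gives n ≈ 34.0. Check: C(32,3) = 4,960, C(33,3) = 5,456, C(34,3) = 5,984 ✓. So n = 34.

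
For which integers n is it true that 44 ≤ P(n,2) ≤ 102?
8, 9, 10
P(7,2)=42; P(8,2)=56; P(9,2)=72; P(10,2)=90; P(11,2)=110. So valid n = 8, 9, 10.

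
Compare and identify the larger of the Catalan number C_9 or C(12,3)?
C_9

Reasoning: C_9 = C(18,9)/(9+1) = 48,620/10 = 4,862; C(12,3) = 220.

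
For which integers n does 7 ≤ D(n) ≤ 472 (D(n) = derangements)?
4, 5, 6

Working:
Using D(n) = (n−1)[D(n−1) + D(n−2)] with D(1)=0, D(2)=1: D(3)=2; D(4)=9; D(5)=44; D(6)=265; D(7)=1,854. So valid n = 4, 5, 6.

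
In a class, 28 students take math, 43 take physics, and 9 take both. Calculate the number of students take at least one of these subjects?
62

Solution: |A∪B| = |A|+|B|-|A∩B| = 28+43-9 = 62.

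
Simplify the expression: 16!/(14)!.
240

Solution: This equals 16×15 = 240.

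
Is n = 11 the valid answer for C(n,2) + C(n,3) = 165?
No

Explanation: C(11,2) + C(11,3) = 55 + 165 = 220, which does not equal 165.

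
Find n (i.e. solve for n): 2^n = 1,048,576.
20

Reasoning: 1,048,576 = 1,024 × 1,024 = 2^10 × 2^10 = 2^20, so n = 20.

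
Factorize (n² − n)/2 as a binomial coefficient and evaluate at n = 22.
(n² − n)/2 = n(n−1)/2 = C(n,2). At n = 22: C(22,2) = 231.
Final answer: C(n,2); C(22,2) = 231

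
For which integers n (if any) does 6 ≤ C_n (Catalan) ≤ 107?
C_3=5; C_4=14; C_5=42; C_6=132. So valid n = 4, 5.
Final answer: 4, 5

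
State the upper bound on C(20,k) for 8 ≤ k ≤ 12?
184,756

C(20,k) is maximised at the centre of the row: C(20,10) = 184,756.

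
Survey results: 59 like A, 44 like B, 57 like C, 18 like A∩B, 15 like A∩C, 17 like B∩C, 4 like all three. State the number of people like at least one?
114

Reasoning: |A∪B∪C| = 59+44+57-18-15-17+4 = 114.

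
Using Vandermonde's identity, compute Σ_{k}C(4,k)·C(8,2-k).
66
= C(4+8,2) = C(12,2) = 66.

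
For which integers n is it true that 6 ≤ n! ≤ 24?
3, 4

Reasoning: n! is strictly increasing; 3! = 6 and 4! = 24, so valid n = 3, 4.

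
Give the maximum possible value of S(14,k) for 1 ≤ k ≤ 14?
Row S(14,k) for k = 1..14 (via S(n,k) = k·S(n−1,k) + S(n−1,k−1)): 1, 8,191, 788,970, 10,391,745, 40,075,035, 63,436,373, 49,329,280, 20,912,320, 5,135,130, 752,752, 66,066, 3,367, 91, 1. The row is unimodal; maximum at k = 6: 63,436,373.

Answer: 63,436,373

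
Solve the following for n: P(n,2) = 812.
P(n,2) = n(n−1) is increasing in n; n(n−1) ≈ (n−0.5)^2 = 812 gives n ≈ 29.0. Check: P(27,2) = 702, P(28,2) = 756, P(29,2) = 812 ✓. So n = 29.
Final answer: 29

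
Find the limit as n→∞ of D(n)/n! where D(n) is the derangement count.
1/e

Reasoning: D(n)/n! → 1/e ≈ 0.3679 as n → ∞.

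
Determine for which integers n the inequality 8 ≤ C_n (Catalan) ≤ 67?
4, 5

Working:
C_3=5; C_4=14; C_5=42; C_6=132. So valid n = 4, 5.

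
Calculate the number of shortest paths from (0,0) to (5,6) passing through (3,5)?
To (3,5): C(8,3)=56. From there: C(3,2)=3. Total: 168.

Answer: 168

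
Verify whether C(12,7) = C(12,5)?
True

Symmetry C(n,k) = C(n,n-k): C(12,7) = 792 and C(12,5) = 792. Both sides agree, so the statement holds.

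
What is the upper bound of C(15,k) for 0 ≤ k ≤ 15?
6,435
Maximum at k = 7 or k = 8: C(15,7) = 6,435.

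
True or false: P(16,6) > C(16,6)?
True

Reasoning: P(16,6) = 5,765,760 and C(16,6) = 8,008; P(n,r) = r! × C(n,r) so P > C whenever r ≥ 2.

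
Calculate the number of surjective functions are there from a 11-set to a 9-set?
419,126,400
Onto functions = 9! × S(11,9)
First compute S(11,9) via recurrence:
Using the Stirling recurrence: S(n,k) = k·S(n-1,k) + S(n-1,k-1)
S(11,9) = 9·S(10,9) + S(10,8)
         = 9·45 + 750
         = 405 + 750
         = 1,155
Then: 362880 × 1155 = 419,126,400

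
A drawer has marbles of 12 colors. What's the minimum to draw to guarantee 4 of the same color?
Worst case: 3 of each = 36. One more: 37.
Final answer: 37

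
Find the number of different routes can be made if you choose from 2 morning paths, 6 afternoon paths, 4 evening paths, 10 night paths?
480

Working:
By the multiplication principle: 2 × 6 × 4 × 10 = 480.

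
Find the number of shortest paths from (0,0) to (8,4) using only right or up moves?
495

Working:
Choose 8 rights from 12 moves: C(12,8) = 495.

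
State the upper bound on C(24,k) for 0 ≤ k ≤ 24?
2,704,156

Reasoning: Maximum at k = 12: C(24,12) = 2,704,156.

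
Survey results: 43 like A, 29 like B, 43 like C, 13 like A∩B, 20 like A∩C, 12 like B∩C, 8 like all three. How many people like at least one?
78

|A∪B∪C| = 43+29+43-13-20-12+8 = 78.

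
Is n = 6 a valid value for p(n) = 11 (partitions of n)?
Pentagonal recurrence p(n) = p(n−1) + p(n−2) − p(n−5) − p(n−7) + …: p(6) = p(5) + p(4) − p(1) = 7 + 5 − 1 = 11, which equals 11.
Final answer: Yes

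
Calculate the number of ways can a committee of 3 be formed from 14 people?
364

Solution: C(14,3) = 14! / (3! × (14-3)!)
         = 14! / (3! × 11!)
         = 364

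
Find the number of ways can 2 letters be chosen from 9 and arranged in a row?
72

Reasoning: P(9,2) = 9!/(9-2)! = 72.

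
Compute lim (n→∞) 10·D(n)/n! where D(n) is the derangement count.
10/e
D(n)/n! → 1/e, so 10·D(n)/n! → 10/e.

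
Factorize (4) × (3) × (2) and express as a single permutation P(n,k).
P(4,3) = 4!/(1)!
Product of 3 consecutive descending integers starting at 4: P(4,3) = 4!/1! = 24.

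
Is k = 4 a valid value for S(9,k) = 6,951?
No

S(9,4) = 4·S(8,4) + S(8,3) = 4·1,701 + 966 = 7,770, which does not equal 6,951.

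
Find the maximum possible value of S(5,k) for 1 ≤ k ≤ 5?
25

Row S(5,k) for k = 1..5 (via S(n,k) = k·S(n−1,k) + S(n−1,k−1)): 1, 15, 25, 10, 1. The row is unimodal; maximum at k = 3: 25.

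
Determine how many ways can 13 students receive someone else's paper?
2,290,792,932

Reasoning: Using D(n) = (n-1)[D(n-1) + D(n-2)]:
D(13) = (13-1) × [D(12) + D(11)]
      = 12 × [176214841 + 14684570]
      = 12 × 190899411
      = 2,290,792,932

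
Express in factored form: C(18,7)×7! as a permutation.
C(18,7)×7! = [18!/(7!(11)!)]×7! = 18!/(11)! = P(18,7) = 160,392,960.
Final answer: P(18,7)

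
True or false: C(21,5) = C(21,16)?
C(21,5) = C(21,21-5) by the symmetry property; both equal 20,349.
Final answer: True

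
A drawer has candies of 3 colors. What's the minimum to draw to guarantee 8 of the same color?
22

Reasoning: Worst case: 7 of each = 21. One more: 22.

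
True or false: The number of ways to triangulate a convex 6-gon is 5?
Triangulations of a convex 6-gon are counted by the Catalan number C_4: C_4 = C(8,4)/(4+1) = 70/5 = 14.

Answer: False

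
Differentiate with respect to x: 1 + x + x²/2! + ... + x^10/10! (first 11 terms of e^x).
1 + x + x²/2! + ... + x^9/9!

Solution: Differentiating term by term gives the first 10 terms of e^x.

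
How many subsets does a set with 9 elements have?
512

Working:
Each element can be included or excluded: 2^9 = 512.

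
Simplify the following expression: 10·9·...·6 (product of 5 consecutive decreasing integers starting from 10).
This is P(10,5) = 10!/(5)! = 30,240.
Final answer: 30,240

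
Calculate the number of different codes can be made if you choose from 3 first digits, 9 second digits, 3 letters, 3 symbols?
243

By the multiplication principle: 3 × 9 × 3 × 3 = 243.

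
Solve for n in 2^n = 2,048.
2,048 = 1,024 × 2 = 2^10 × 2^1 = 2^11, so n = 11.

Answer: 11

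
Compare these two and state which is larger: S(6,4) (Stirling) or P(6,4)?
P(6,4)

Reasoning: S(6,4) = 4·S(5,4) + S(5,3) = 4·10 + 25 = 65; P(6,4) = 360.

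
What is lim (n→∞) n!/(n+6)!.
n!/(n+6)! = 1/[(n+1)(n+2)···(n+6)] → 0 as n → ∞.
Final answer: 0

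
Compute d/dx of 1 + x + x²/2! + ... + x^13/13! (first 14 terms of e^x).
1 + x + x²/2! + ... + x^12/12!

Explanation: Differentiating term by term gives the first 13 terms of e^x.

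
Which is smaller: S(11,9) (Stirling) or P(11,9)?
S(11,9)

S(11,9) = 9·S(10,9) + S(10,8) = 9·45 + 750 = 1,155; P(11,9) = 19,958,400.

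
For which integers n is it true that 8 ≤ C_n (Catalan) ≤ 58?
C_3=5; C_4=14; C_5=42; C_6=132. So valid n = 4, 5.
Final answer: 4, 5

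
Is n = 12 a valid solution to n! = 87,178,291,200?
No

Solution: 12! = 12·11! = 12·39,916,800 = 479,001,600, which does not equal 87,178,291,200.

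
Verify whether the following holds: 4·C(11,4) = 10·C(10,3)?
False

Absorption identity k·C(n,k) = n·C(n-1,k-1). LHS = 4·330 = 1,320; RHS = 10·120 = 1,200.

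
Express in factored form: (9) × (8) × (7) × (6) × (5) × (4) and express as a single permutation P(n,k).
Product of 6 consecutive descending integers starting at 9: P(9,6) = 9!/3! = 60,480.
Final answer: P(9,6) = 9!/(3)!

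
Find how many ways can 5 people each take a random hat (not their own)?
44

Working:
Using D(n) = (n-1)[D(n-1) + D(n-2)]:
D(5) = (5-1) × [D(4) + D(3)]
      = 4 × [9 + 2]
      = 4 × 11
      = 44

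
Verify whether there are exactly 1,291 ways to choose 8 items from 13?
False

Working:
C(13,8) = 1,287 ≠ 1291.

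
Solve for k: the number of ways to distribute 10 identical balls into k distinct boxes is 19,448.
8

Reasoning: Stars and bars: the count is C(10+k−1, k−1), increasing in k. k=6: C(15,5) = 3,003, k=7: C(16,6) = 8,008, k=8: C(17,7) = 19,448 ✓. So k = 8.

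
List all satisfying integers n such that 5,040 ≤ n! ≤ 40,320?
7, 8

Explanation: n! is strictly increasing; 7! = 5,040 and 8! = 40,320, so valid n = 7, 8.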